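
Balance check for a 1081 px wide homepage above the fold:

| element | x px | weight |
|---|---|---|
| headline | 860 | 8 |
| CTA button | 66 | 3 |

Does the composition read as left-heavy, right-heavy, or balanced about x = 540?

Weights sum to 8 + 3 = 11.
Σw·x = 8·860 + 3·66 = 7078, so x̄ = 7078/11 ≈ 643.45.
643.5 lies right of the midline 540, so the layout is right-heavy.

right-heavy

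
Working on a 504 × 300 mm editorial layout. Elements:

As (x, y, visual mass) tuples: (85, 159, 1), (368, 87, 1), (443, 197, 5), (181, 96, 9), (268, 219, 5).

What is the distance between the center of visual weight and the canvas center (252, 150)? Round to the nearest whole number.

≈ 17 mm

Σw = 1 + 1 + 5 + 9 + 5 = 21.
Σw·x = 1·85 + 1·368 + 5·443 + 9·181 + 5·268 = 5637, so x̄ = 5637/21 ≈ 268.43.
Σw·y = 1·159 + 1·87 + 5·197 + 9·96 + 5·219 = 3190, so ȳ = 3190/21 ≈ 151.90.
Relative to (252, 150): Δ = (16.43, 1.90); |Δ| = √(16.43² + 1.90²) ≈ 16.54.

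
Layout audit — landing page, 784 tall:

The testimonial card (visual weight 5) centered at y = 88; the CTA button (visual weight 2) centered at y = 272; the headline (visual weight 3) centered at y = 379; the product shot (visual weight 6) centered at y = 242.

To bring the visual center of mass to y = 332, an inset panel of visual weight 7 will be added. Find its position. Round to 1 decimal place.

New total weight: (5 + 2 + 3 + 6) + 7 = 23.
Along y: (3573 + 7·y) / 23 = 332 (existing moment 5·88 + 2·272 + 3·379 + 6·242 = 3573) ⇒ y = (7636 − 3573) / 7 ≈ 580.43.

y ≈ 580.4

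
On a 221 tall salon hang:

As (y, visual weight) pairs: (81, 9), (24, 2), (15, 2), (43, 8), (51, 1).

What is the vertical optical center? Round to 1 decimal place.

Σw = 9 + 2 + 2 + 8 + 1 = 22.
y-moment: 9·81 + 2·24 + 2·15 + 8·43 + 1·51 = 1202; centroid 1202/22 ≈ 54.64.

y ≈ 54.6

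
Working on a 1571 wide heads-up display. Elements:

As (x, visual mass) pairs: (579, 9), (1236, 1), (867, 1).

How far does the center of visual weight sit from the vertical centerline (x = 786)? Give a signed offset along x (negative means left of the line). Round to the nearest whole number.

≈ -121

Total weight = 9 + 1 + 1 = 11.
x-moment: 9·579 + 1·1236 + 1·867 = 7314; centroid 7314/11 ≈ 664.91.
Against x = 786, that's 664.91 − 786 = -121.09.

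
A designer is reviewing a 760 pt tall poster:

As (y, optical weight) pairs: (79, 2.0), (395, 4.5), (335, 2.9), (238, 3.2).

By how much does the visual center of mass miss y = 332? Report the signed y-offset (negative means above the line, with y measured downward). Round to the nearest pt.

Total weight = 2.0 + 4.5 + 2.9 + 3.2 = 12.6.
Σw·y = 2.0·79 + 4.5·395 + 2.9·335 + 3.2·238 = 3668.6, so ȳ = 3668.6/12.6 ≈ 291.16.
Difference: 291.16 − 332 ≈ -40.84.

≈ -41 pt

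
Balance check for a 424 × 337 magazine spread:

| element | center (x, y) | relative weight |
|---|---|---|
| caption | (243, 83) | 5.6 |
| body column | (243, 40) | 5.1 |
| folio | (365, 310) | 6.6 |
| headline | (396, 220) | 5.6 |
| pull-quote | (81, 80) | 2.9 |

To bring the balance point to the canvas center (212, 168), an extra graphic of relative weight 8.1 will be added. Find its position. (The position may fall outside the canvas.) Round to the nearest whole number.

With the extra graphic, Σw becomes 5.6 + 5.1 + 6.6 + 5.6 + 2.9 + 8.1 = 33.9.
x: target moment 33.9×212 = 7186.8; current 5.6·243 + 5.1·243 + 6.6·365 + 5.6·396 + 2.9·81 = 7461.6; the extra graphic supplies -274.8, so x = -274.8/8.1 ≈ -33.93.
y: target moment 33.9×168 = 5695.2; current 5.6·83 + 5.1·40 + 6.6·310 + 5.6·220 + 2.9·80 = 4178.8; the extra graphic supplies 1516.4, so y = 1516.4/8.1 ≈ 187.21.

(-34, 187)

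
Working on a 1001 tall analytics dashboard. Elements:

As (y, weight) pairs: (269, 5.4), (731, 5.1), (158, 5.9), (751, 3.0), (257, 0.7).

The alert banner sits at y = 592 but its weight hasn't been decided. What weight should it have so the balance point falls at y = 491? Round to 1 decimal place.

w ≈ 13.1

Existing Σw = 20.1 (5.4 + 5.1 + 5.9 + 3.0 + 0.7); existing moment 5.4·269 + 5.1·731 + 5.9·158 + 3.0·751 + 0.7·257 = 8545.8.
Set Σw·y/Σw = 491: (8545.8 + 592w) = 491·(20.1 + w).
So w = (491·20.1 − 8545.8)/(592 − 491) = 1323.3/101 ≈ 13.10.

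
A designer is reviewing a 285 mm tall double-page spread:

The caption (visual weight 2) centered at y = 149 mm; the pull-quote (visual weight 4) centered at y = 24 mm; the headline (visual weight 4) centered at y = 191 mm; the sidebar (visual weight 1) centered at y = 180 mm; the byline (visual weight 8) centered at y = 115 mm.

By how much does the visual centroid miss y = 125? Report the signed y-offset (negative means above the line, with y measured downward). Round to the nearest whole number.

≈ -6 mm

Σw = 2 + 4 + 4 + 1 + 8 = 19.
Σw·y = 2·149 + 4·24 + 4·191 + 1·180 + 8·115 = 2258, so ȳ = 2258/19 ≈ 118.84.
Against y = 125, that's 118.84 − 125 = -6.16.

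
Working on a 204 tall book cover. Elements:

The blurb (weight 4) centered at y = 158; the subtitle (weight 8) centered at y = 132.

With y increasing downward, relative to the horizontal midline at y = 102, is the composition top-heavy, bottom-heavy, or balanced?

Weights sum to 4 + 8 = 12.
Σw·y = 4·158 + 8·132 = 1688, so ȳ = 1688/12 ≈ 140.67.
140.7 vs midline 102 → bottom-heavy.

bottom-heavy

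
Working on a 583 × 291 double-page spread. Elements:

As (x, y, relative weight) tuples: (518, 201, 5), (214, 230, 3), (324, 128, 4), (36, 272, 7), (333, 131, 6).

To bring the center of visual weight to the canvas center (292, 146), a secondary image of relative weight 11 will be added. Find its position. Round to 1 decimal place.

With the secondary image, Σw becomes 5 + 3 + 4 + 7 + 6 + 11 = 36.
Along x: (6778 + 11·x) / 36 = 292 (existing moment 5·518 + 3·214 + 4·324 + 7·36 + 6·333 = 6778) ⇒ x = (10512 − 6778) / 11 ≈ 339.45.
Along y: (4897 + 11·y) / 36 = 146 (existing moment 5·201 + 3·230 + 4·128 + 7·272 + 6·131 = 4897) ⇒ y = (5256 − 4897) / 11 ≈ 32.64.

(339.5, 32.6)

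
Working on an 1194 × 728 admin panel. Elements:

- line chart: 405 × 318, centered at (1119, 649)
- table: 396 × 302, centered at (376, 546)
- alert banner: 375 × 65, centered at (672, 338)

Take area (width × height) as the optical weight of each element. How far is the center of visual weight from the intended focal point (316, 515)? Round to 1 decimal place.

≈ 441.5

Taking area as weight: line chart 405·318 = 128790, table 396·302 = 119592, alert banner 375·65 = 24375. Sum 272757.
x: (128790·1119 + 119592·376 + 24375·672) / 272757 = 205462602 / 272757 ≈ 753.28
y: (128790·649 + 119592·546 + 24375·338) / 272757 = 157120692 / 272757 ≈ 576.05
Relative to (316, 515): Δ = (437.28, 61.05); |Δ| = √(437.28² + 61.05²) ≈ 441.52.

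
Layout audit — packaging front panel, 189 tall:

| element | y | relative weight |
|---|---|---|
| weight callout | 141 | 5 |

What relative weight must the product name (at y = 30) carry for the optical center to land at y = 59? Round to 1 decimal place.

The single fixed element contributes weight 5, moment 5·141 = 705.
Set Σw·y/Σw = 59: (705 + 30w) = 59·(5 + w).
Solving: w = (59·5 − 705) / (30 − 59) = -410 / -29 ≈ 14.14.

w ≈ 14.1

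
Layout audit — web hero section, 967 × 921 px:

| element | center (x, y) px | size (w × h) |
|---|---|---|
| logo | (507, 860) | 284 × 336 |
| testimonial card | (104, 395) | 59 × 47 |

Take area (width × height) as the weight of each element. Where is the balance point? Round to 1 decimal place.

Areas → weights: logo 284·336 = 95424, testimonial card 59·47 = 2773; Σw = 98197.
Σw·x = 95424·507 + 2773·104 = 48668360, so x̄ = 48668360/98197 ≈ 495.62.
Σw·y = 95424·860 + 2773·395 = 83159975, so ȳ = 83159975/98197 ≈ 846.87.

(495.6, 846.9)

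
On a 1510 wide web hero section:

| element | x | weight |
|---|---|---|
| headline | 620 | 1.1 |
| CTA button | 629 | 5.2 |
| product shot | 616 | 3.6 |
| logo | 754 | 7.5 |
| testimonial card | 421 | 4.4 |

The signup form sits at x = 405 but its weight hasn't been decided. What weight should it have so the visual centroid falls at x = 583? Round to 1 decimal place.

Existing Σw = 21.8 (1.1 + 5.2 + 3.6 + 7.5 + 4.4); existing moment 1.1·620 + 5.2·629 + 3.6·616 + 7.5·754 + 4.4·421 = 13677.8.
For the centroid to hit 583: (13677.8 + w·405) / (21.8 + w) = 583.
So w = (583·21.8 − 13677.8)/(405 − 583) = -968.4/-178 ≈ 5.44.

w ≈ 5.4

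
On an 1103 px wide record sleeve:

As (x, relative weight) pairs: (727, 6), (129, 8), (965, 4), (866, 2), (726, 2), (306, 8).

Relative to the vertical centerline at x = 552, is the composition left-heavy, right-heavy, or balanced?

Total weight = 6 + 8 + 4 + 2 + 2 + 8 = 30.
x: moment 14886 / weight 30 ≈ 496.20
496.2 lies left of the midline 552, so the layout is left-heavy.

left-heavy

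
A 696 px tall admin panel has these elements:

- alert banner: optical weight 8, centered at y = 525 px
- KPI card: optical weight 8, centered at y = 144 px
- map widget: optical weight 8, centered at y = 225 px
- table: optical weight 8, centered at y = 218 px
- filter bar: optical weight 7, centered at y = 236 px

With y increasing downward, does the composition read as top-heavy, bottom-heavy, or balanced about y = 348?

top-heavy

Σw = 8 + 8 + 8 + 8 + 7 = 39.
y-moment: 8·525 + 8·144 + 8·225 + 8·218 + 7·236 = 10548; centroid 10548/39 ≈ 270.46.
Since 270.5 is above (smaller y than) 348, the composition reads top-heavy.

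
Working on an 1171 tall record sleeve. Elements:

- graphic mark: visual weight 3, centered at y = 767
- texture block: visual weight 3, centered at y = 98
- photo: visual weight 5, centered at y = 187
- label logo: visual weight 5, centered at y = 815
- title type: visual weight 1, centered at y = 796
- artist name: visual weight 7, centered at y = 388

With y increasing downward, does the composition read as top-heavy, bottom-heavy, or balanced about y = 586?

top-heavy

Weights sum to 3 + 3 + 5 + 5 + 1 + 7 = 24.
y-moment: 3·767 + 3·98 + 5·187 + 5·815 + 1·796 + 7·388 = 11117; centroid 11117/24 ≈ 463.21.
Since 463.2 is above (smaller y than) 586, the composition reads top-heavy.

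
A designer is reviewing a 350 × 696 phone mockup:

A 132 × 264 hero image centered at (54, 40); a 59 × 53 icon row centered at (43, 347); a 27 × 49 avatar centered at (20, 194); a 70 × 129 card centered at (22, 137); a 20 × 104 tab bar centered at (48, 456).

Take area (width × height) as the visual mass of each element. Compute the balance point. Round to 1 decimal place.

Areas: hero image 132·264 = 34848, icon row 59·53 = 3127, avatar 27·49 = 1323, card 70·129 = 9030, tab bar 20·104 = 2080. Total weight = 50408.
Σw·x = 34848·54 + 3127·43 + 1323·20 + 9030·22 + 2080·48 = 2341213, so x̄ = 2341213/50408 ≈ 46.45.
Σw·y = 34848·40 + 3127·347 + 1323·194 + 9030·137 + 2080·456 = 4921241, so ȳ = 4921241/50408 ≈ 97.63.

(46.4, 97.6)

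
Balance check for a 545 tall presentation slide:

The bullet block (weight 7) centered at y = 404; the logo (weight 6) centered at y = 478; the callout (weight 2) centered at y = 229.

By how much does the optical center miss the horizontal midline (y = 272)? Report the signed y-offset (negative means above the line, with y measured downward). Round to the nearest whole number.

Σw = 7 + 6 + 2 = 15.
y: (7·404 + 6·478 + 2·229) / 15 = 6154 / 15 ≈ 410.27
Against y = 272, that's 410.27 − 272 = 138.27.

≈ 138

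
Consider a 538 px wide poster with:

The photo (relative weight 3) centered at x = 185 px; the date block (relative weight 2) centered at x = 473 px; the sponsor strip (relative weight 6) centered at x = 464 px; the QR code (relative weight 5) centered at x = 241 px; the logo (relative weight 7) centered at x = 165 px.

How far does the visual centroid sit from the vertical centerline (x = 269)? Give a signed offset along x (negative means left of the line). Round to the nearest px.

Σw = 3 + 2 + 6 + 5 + 7 = 23.
x-moment: 3·185 + 2·473 + 6·464 + 5·241 + 7·165 = 6645; centroid 6645/23 ≈ 288.91.
Against x = 269, that's 288.91 − 269 = 19.91.

≈ 20 px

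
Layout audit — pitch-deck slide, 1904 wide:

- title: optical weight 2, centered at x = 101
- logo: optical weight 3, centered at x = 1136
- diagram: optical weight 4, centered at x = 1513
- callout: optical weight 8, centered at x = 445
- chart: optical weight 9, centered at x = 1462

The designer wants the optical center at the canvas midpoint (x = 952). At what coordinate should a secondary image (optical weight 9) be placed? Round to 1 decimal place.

New total weight: (2 + 3 + 4 + 8 + 9) + 9 = 35.
Along x: (26380 + 9·x) / 35 = 952 (existing moment 2·101 + 3·1136 + 4·1513 + 8·445 + 9·1462 = 26380) ⇒ x = (33320 − 26380) / 9 ≈ 771.11.

x ≈ 771.1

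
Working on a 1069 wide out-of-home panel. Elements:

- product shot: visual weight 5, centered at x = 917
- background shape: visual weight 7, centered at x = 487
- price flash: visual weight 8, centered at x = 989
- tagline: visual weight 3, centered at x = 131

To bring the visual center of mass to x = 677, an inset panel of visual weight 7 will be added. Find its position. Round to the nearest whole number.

After adding the inset panel, total weight = 5 + 7 + 8 + 3 + 7 = 30.
Along x: (16299 + 7·x) / 30 = 677 (existing moment 5·917 + 7·487 + 8·989 + 3·131 = 16299) ⇒ x = (20310 − 16299) / 7 ≈ 573.00.

x ≈ 573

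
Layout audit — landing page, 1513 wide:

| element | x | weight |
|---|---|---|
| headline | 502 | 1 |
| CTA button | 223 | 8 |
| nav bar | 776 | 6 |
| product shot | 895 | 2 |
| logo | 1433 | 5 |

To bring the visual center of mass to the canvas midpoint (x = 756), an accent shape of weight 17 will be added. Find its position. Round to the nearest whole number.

x ≈ 799

With the accent shape, Σw becomes 1 + 8 + 6 + 2 + 5 + 17 = 39.
x: need Σw·x = 39·756 = 29484. Existing = 1·502 + 8·223 + 6·776 + 2·895 + 5·1433 = 15897. Remainder 13587 / 17 ≈ 799.24.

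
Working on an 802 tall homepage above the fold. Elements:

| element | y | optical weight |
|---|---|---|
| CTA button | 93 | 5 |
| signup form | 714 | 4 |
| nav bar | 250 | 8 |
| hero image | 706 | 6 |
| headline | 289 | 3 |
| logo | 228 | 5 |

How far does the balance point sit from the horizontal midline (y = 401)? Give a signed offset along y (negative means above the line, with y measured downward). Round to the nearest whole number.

≈ -28

Total weight = 5 + 4 + 8 + 6 + 3 + 5 = 31.
Σw·y = 11564; ȳ = 11564/31 ≈ 373.03.
Against y = 401, that's 373.03 − 401 = -27.97.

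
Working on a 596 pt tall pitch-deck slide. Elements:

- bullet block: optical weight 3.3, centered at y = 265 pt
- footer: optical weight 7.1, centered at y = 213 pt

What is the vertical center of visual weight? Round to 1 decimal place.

y ≈ 229.5

Total weight = 3.3 + 7.1 = 10.4.
y: (3.3·265 + 7.1·213) / 10.4 = 2386.8 / 10.4 ≈ 229.50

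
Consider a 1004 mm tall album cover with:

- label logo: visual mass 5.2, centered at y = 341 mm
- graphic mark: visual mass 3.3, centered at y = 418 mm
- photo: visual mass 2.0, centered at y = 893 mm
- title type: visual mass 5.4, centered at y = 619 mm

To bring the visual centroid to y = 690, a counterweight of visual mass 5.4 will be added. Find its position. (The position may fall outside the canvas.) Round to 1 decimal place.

y ≈ 1188.1

New total weight: (5.2 + 3.3 + 2.0 + 5.4) + 5.4 = 21.3.
Along y: (8281.2 + 5.4·y) / 21.3 = 690 (existing moment 5.2·341 + 3.3·418 + 2.0·893 + 5.4·619 = 8281.2) ⇒ y = (14697.0 − 8281.2) / 5.4 ≈ 1188.11.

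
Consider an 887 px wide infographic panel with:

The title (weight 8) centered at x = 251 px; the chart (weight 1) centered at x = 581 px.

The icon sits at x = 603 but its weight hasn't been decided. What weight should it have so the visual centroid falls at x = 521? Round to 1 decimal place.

Known weights sum to 8 + 1 = 9; their moment is 8·251 + 1·581 = 2589.
Balance at x = 521 requires (2589 + w·603) / (9 + w) = 521.
Rearranging, w·(603 − 521) = 521·9 − 2589 = 2100, so w ≈ 2100/82 = 25.61.

w ≈ 25.6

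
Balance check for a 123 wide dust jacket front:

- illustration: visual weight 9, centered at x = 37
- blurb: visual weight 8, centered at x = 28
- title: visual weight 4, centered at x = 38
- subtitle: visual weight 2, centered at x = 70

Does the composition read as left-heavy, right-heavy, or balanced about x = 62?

Weights sum to 9 + 8 + 4 + 2 = 23.
x: (9·37 + 8·28 + 4·38 + 2·70) / 23 = 849 / 23 ≈ 36.91
Since 36.9 is left of 62, the composition reads left-heavy.

left-heavy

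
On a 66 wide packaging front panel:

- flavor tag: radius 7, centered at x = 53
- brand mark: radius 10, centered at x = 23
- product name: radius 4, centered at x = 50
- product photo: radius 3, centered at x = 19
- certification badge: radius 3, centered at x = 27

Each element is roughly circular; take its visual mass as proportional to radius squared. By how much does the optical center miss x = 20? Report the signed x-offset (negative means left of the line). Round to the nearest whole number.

≈ 13

r² weights: flavor tag 7² = 49, brand mark 10² = 100, product name 4² = 16, product photo 3² = 9, certification badge 3² = 9. Total = 183.
x: (49·53 + 100·23 + 16·50 + 9·19 + 9·27) / 183 = 6111 / 183 ≈ 33.39
Difference: 33.39 − 20 ≈ 13.39.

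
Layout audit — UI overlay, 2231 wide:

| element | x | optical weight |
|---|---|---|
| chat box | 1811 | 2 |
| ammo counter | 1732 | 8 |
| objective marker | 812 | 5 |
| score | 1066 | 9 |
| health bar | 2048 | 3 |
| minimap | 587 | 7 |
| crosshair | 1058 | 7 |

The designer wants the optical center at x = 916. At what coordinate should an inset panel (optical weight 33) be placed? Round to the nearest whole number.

After adding the inset panel, total weight = 2 + 8 + 5 + 9 + 3 + 7 + 7 + 33 = 74.
x: need Σw·x = 74·916 = 67784. Existing = 2·1811 + 8·1732 + 5·812 + 9·1066 + 3·2048 + 7·587 + 7·1058 = 48791. Remainder 18993 / 33 ≈ 575.55.

x ≈ 576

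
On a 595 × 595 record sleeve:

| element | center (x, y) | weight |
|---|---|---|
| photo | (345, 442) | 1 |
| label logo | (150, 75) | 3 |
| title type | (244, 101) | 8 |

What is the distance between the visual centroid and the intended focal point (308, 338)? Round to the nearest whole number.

≈ 229

Σw = 1 + 3 + 8 = 12.
x-moment: 1·345 + 3·150 + 8·244 = 2747; centroid 2747/12 ≈ 228.92.
y-moment: 1·442 + 3·75 + 8·101 = 1475; centroid 1475/12 ≈ 122.92.
From (308, 338): dx = -79.08, dy = -215.08, so the distance is √(dx²+dy²) ≈ 229.16.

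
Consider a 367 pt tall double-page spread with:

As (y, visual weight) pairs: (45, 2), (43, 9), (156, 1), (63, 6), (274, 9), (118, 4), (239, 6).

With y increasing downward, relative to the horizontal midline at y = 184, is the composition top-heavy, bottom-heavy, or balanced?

top-heavy

Weights sum to 2 + 9 + 1 + 6 + 9 + 4 + 6 = 37.
Σw·y = 5383; ȳ = 5383/37 ≈ 145.49.
145.5 vs midline 184 → top-heavy.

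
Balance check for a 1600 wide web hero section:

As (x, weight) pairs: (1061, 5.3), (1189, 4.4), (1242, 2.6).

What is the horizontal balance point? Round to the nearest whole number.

Weights sum to 5.3 + 4.4 + 2.6 = 12.3.
x-moment: 5.3·1061 + 4.4·1189 + 2.6·1242 = 14084.1; centroid 14084.1/12.3 ≈ 1145.05.

x ≈ 1145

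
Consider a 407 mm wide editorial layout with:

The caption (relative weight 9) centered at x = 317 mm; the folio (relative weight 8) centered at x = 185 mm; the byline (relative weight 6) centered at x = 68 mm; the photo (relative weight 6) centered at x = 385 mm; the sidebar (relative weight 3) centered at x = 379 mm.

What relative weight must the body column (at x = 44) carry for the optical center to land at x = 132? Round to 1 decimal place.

Fixed elements: Σw = 9 + 8 + 6 + 6 + 3 = 32, Σw·x = 9·317 + 8·185 + 6·68 + 6·385 + 3·379 = 8188.
For the centroid to hit 132: (8188 + w·44) / (32 + w) = 132.
So w = (132·32 − 8188)/(44 − 132) = -3964/-88 ≈ 45.05.

w ≈ 45.0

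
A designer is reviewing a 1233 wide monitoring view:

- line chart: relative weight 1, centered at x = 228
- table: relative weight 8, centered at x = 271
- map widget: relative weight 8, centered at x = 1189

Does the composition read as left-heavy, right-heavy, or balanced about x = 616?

Total weight = 1 + 8 + 8 = 17.
x-moment: 1·228 + 8·271 + 8·1189 = 11908; centroid 11908/17 ≈ 700.47.
700.5 lies right of the midline 616, so the layout is right-heavy.

right-heavy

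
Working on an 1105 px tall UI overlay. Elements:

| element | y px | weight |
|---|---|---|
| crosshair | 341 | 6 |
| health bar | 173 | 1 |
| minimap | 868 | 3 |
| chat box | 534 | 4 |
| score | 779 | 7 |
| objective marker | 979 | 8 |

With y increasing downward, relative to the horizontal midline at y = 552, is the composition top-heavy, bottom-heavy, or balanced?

bottom-heavy

Total weight = 6 + 1 + 3 + 4 + 7 + 8 = 29.
Σw·y = 6·341 + 1·173 + 3·868 + 4·534 + 7·779 + 8·979 = 20244, so ȳ = 20244/29 ≈ 698.07.
698.1 vs midline 552 → bottom-heavy.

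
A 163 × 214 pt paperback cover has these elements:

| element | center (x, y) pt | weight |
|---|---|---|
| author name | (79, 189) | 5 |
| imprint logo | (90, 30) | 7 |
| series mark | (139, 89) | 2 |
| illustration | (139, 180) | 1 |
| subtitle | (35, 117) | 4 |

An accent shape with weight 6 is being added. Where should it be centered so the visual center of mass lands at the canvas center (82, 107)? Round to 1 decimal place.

After adding the accent shape, total weight = 5 + 7 + 2 + 1 + 4 + 6 = 25.
x: target moment 25×82 = 2050; current 5·79 + 7·90 + 2·139 + 1·139 + 4·35 = 1582; the accent shape supplies 468, so x = 468/6 ≈ 78.00.
y: target moment 25×107 = 2675; current 5·189 + 7·30 + 2·89 + 1·180 + 4·117 = 1981; the accent shape supplies 694, so y = 694/6 ≈ 115.67.

(78.0, 115.7)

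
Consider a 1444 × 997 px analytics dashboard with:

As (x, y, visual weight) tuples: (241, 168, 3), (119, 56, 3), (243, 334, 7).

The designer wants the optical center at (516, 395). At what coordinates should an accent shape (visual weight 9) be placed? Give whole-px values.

After adding the accent shape, total weight = 3 + 3 + 7 + 9 = 22.
Along x: (2781 + 9·x) / 22 = 516 (existing moment 3·241 + 3·119 + 7·243 = 2781) ⇒ x = (11352 − 2781) / 9 ≈ 952.33.
Along y: (3010 + 9·y) / 22 = 395 (existing moment 3·168 + 3·56 + 7·334 = 3010) ⇒ y = (8690 − 3010) / 9 ≈ 631.11.

(952, 631)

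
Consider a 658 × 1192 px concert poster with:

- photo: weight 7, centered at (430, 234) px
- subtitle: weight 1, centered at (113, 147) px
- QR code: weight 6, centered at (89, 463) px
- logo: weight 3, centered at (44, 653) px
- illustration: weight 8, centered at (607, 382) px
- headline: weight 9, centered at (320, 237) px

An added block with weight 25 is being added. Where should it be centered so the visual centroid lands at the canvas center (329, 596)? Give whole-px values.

(315, 938)

After adding the added block, total weight = 7 + 1 + 6 + 3 + 8 + 9 + 25 = 59.
x: target moment 59×329 = 19411; current 7·430 + 1·113 + 6·89 + 3·44 + 8·607 + 9·320 = 11525; the added block supplies 7886, so x = 7886/25 ≈ 315.44.
y: target moment 59×596 = 35164; current 7·234 + 1·147 + 6·463 + 3·653 + 8·382 + 9·237 = 11711; the added block supplies 23453, so y = 23453/25 ≈ 938.12.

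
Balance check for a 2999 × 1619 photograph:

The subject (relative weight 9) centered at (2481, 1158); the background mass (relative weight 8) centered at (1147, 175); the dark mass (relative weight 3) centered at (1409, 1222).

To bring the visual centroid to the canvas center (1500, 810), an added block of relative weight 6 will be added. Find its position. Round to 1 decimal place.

(544.7, 928.7)

After adding the added block, total weight = 9 + 8 + 3 + 6 = 26.
x: target moment 26×1500 = 39000; current 9·2481 + 8·1147 + 3·1409 = 35732; the added block supplies 3268, so x = 3268/6 ≈ 544.67.
y: target moment 26×810 = 21060; current 9·1158 + 8·175 + 3·1222 = 15488; the added block supplies 5572, so y = 5572/6 ≈ 928.67.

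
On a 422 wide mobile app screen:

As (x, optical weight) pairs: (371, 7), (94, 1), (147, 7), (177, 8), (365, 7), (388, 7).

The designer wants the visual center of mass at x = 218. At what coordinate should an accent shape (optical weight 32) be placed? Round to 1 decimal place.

After adding the accent shape, total weight = 7 + 1 + 7 + 8 + 7 + 7 + 32 = 69.
x: need Σw·x = 69·218 = 15042. Existing = 7·371 + 1·94 + 7·147 + 8·177 + 7·365 + 7·388 = 10407. Remainder 4635 / 32 ≈ 144.84.

x ≈ 144.8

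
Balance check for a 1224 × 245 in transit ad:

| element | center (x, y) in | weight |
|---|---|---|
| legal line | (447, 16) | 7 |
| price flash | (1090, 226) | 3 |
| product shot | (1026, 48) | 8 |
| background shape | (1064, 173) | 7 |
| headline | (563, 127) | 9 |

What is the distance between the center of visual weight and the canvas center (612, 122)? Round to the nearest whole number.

Weights sum to 7 + 3 + 8 + 7 + 9 = 34.
x: (7·447 + 3·1090 + 8·1026 + 7·1064 + 9·563) / 34 = 27122 / 34 ≈ 797.71
y: (7·16 + 3·226 + 8·48 + 7·173 + 9·127) / 34 = 3528 / 34 ≈ 103.76
Relative to (612, 122): Δ = (185.71, -18.24); |Δ| = √(185.71² + -18.24²) ≈ 186.60.

≈ 187 in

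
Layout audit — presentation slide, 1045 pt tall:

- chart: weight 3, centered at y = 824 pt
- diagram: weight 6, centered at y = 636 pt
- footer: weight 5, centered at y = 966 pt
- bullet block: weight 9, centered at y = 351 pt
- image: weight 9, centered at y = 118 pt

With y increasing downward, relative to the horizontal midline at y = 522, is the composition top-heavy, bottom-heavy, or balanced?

top-heavy

Σw = 3 + 6 + 5 + 9 + 9 = 32.
y-moment: 3·824 + 6·636 + 5·966 + 9·351 + 9·118 = 15339; centroid 15339/32 ≈ 479.34.
479.3 lies above (smaller y than) the midline 522, so the layout is top-heavy.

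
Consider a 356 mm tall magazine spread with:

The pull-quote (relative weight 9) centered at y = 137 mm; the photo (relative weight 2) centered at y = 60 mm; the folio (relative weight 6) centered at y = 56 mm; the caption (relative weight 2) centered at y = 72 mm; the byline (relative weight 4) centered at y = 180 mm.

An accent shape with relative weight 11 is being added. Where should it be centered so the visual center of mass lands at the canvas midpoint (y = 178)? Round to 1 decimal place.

New total weight: (9 + 2 + 6 + 2 + 4) + 11 = 34.
y: need Σw·y = 34·178 = 6052. Existing = 9·137 + 2·60 + 6·56 + 2·72 + 4·180 = 2553. Remainder 3499 / 11 ≈ 318.09.

y ≈ 318.1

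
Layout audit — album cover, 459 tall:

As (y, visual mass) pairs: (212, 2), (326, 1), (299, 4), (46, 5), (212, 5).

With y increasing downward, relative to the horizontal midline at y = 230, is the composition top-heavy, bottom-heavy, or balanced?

top-heavy

Weights sum to 2 + 1 + 4 + 5 + 5 = 17.
y: (2·212 + 1·326 + 4·299 + 5·46 + 5·212) / 17 = 3236 / 17 ≈ 190.35
190.4 lies above (smaller y than) the midline 230, so the layout is top-heavy.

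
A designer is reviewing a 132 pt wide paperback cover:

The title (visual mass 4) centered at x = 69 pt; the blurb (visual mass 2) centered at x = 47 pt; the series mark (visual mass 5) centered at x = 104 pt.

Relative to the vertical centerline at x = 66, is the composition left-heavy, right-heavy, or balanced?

Total weight = 4 + 2 + 5 = 11.
x-moment: 4·69 + 2·47 + 5·104 = 890; centroid 890/11 ≈ 80.91.
Since 80.9 is right of 66, the composition reads right-heavy.

right-heavy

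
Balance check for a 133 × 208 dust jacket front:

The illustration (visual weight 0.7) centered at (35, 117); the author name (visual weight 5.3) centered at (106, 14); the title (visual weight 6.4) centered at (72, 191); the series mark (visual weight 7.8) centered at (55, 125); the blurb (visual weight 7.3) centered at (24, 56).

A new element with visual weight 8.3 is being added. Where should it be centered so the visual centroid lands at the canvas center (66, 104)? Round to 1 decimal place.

(85.7, 115.8)

New total weight: (0.7 + 5.3 + 6.4 + 7.8 + 7.3) + 8.3 = 35.8.
x: target moment 35.8×66 = 2362.8; current 0.7·35 + 5.3·106 + 6.4·72 + 7.8·55 + 7.3·24 = 1651.3; the new element supplies 711.5, so x = 711.5/8.3 ≈ 85.72.
y: target moment 35.8×104 = 3723.2; current 0.7·117 + 5.3·14 + 6.4·191 + 7.8·125 + 7.3·56 = 2762.3; the new element supplies 960.9, so y = 960.9/8.3 ≈ 115.77.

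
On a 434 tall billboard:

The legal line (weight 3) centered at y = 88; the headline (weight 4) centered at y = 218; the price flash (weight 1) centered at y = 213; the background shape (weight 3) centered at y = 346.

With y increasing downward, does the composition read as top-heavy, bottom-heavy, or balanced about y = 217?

balanced

Total weight = 3 + 4 + 1 + 3 = 11.
y-moment: 3·88 + 4·218 + 1·213 + 3·346 = 2387; centroid 2387/11 ≈ 217.00.
The centroid 217.00 matches the midline at 217, so the layout is balanced.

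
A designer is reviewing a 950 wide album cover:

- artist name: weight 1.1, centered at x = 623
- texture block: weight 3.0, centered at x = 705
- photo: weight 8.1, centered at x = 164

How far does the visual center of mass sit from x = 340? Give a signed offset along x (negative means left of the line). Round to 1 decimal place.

Weights sum to 1.1 + 3.0 + 8.1 = 12.2.
Σw·x = 1.1·623 + 3.0·705 + 8.1·164 = 4128.7, so x̄ = 4128.7/12.2 ≈ 338.42.
Offset from x = 340: 338.42 − 340 ≈ -1.58.

≈ -1.6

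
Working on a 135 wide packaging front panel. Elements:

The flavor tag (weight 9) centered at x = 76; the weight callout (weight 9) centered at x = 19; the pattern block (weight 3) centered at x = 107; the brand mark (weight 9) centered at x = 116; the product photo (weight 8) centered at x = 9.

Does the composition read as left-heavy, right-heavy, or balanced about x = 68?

left-heavy

Weights sum to 9 + 9 + 3 + 9 + 8 = 38.
x-moment: 9·76 + 9·19 + 3·107 + 9·116 + 8·9 = 2292; centroid 2292/38 ≈ 60.32.
60.3 vs midline 68 → left-heavy.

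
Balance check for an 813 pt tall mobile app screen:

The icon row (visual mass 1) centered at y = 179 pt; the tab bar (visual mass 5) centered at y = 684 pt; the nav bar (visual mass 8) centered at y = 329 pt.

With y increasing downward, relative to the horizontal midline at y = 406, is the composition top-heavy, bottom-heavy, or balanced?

Total weight = 1 + 5 + 8 = 14.
Σw·y = 1·179 + 5·684 + 8·329 = 6231, so ȳ = 6231/14 ≈ 445.07.
445.1 vs midline 406 → bottom-heavy.

bottom-heavy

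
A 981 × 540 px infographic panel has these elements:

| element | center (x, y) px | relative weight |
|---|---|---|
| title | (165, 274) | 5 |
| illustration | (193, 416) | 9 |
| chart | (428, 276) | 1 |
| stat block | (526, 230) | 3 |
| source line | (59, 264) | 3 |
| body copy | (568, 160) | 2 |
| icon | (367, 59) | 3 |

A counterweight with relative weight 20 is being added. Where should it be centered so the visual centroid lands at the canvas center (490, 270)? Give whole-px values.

(778, 253)

After adding the counterweight, total weight = 5 + 9 + 1 + 3 + 3 + 2 + 3 + 20 = 46.
x: target moment 46×490 = 22540; current 5·165 + 9·193 + 1·428 + 3·526 + 3·59 + 2·568 + 3·367 = 6982; the counterweight supplies 15558, so x = 15558/20 ≈ 777.90.
y: target moment 46×270 = 12420; current 5·274 + 9·416 + 1·276 + 3·230 + 3·264 + 2·160 + 3·59 = 7369; the counterweight supplies 5051, so y = 5051/20 ≈ 252.55.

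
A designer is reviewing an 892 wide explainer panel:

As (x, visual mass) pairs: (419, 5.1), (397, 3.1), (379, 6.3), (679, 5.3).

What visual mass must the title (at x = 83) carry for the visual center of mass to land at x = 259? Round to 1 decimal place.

w ≈ 24.0

Existing Σw = 19.8 (5.1 + 3.1 + 6.3 + 5.3); existing moment 5.1·419 + 3.1·397 + 6.3·379 + 5.3·679 = 9354.0.
Set Σw·x/Σw = 259: (9354.0 + 83w) = 259·(19.8 + w).
Solving: w = (259·19.8 − 9354.0) / (83 − 259) = -4225.8 / -176 ≈ 24.01.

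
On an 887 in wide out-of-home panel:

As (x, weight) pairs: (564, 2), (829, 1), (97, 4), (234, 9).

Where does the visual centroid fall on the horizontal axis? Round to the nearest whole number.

Total weight = 2 + 1 + 4 + 9 = 16.
x-moment: 2·564 + 1·829 + 4·97 + 9·234 = 4451; centroid 4451/16 ≈ 278.19.

x ≈ 278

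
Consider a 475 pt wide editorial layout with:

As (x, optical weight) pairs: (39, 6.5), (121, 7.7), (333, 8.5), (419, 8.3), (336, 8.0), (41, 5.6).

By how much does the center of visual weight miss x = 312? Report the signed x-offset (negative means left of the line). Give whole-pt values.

≈ -79 pt

Total weight = 6.5 + 7.7 + 8.5 + 8.3 + 8.0 + 5.6 = 44.6.
Σw·x = 6.5·39 + 7.7·121 + 8.5·333 + 8.3·419 + 8.0·336 + 5.6·41 = 10411.0, so x̄ = 10411.0/44.6 ≈ 233.43.
Against x = 312, that's 233.43 − 312 = -78.57.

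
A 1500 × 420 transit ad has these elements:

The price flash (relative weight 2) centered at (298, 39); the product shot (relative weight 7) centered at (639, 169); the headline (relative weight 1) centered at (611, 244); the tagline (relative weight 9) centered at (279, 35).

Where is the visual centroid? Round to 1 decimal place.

(431.1, 95.8)

Total weight = 2 + 7 + 1 + 9 = 19.
Σw·x = 2·298 + 7·639 + 1·611 + 9·279 = 8191, so x̄ = 8191/19 ≈ 431.11.
Σw·y = 2·39 + 7·169 + 1·244 + 9·35 = 1820, so ȳ = 1820/19 ≈ 95.79.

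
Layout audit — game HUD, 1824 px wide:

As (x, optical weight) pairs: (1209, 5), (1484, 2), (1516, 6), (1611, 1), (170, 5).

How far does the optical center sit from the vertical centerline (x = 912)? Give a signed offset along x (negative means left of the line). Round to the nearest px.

Weights sum to 5 + 2 + 6 + 1 + 5 = 19.
Σw·x = 5·1209 + 2·1484 + 6·1516 + 1·1611 + 5·170 = 20570, so x̄ = 20570/19 ≈ 1082.63.
Difference: 1082.63 − 912 ≈ 170.63.

≈ 171 px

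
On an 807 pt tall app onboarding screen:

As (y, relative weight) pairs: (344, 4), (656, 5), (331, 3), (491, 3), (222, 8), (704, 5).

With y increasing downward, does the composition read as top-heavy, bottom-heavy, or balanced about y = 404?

bottom-heavy

Total weight = 4 + 5 + 3 + 3 + 8 + 5 = 28.
y: moment 12418 / weight 28 ≈ 443.50
443.5 lies below (larger y than) the midline 404, so the layout is bottom-heavy.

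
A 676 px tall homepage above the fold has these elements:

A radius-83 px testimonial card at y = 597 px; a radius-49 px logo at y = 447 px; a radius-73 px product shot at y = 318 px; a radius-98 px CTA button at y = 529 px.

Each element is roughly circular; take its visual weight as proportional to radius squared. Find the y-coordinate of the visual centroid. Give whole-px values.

r² weights: testimonial card 83² = 6889, logo 49² = 2401, product shot 73² = 5329, CTA button 98² = 9604. Total = 24223.
y-moment: 6889·597 + 2401·447 + 5329·318 + 9604·529 = 11961118; centroid 11961118/24223 ≈ 493.79.

y ≈ 494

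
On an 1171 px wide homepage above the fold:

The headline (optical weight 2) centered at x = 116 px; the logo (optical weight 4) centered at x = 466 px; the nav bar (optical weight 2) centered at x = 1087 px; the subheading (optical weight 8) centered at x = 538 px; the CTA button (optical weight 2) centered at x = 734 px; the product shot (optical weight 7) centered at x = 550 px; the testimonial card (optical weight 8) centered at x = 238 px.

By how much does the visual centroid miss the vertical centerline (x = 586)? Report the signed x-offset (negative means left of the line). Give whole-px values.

≈ -107 px

Total weight = 2 + 4 + 2 + 8 + 2 + 7 + 8 = 33.
x: moment 15796 / weight 33 ≈ 478.67
Against x = 586, that's 478.67 − 586 = -107.33.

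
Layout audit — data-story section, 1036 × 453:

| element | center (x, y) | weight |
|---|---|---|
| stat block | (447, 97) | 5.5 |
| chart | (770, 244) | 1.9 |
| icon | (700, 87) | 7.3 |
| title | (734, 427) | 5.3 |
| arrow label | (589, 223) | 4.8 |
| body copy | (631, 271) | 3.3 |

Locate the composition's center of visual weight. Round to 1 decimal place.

(634.6, 208.5)

Σw = 5.5 + 1.9 + 7.3 + 5.3 + 4.8 + 3.3 = 28.1.
Σw·x = 5.5·447 + 1.9·770 + 7.3·700 + 5.3·734 + 4.8·589 + 3.3·631 = 17831.2, so x̄ = 17831.2/28.1 ≈ 634.56.
Σw·y = 5.5·97 + 1.9·244 + 7.3·87 + 5.3·427 + 4.8·223 + 3.3·271 = 5860.0, so ȳ = 5860.0/28.1 ≈ 208.54.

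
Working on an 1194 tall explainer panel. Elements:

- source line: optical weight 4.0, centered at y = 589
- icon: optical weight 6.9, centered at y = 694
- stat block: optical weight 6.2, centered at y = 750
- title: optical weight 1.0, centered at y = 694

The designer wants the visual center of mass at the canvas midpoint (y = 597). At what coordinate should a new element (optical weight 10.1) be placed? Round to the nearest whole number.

y ≈ 430

After adding the new element, total weight = 4.0 + 6.9 + 6.2 + 1.0 + 10.1 = 28.2.
y: target moment 28.2×597 = 16835.4; current 4.0·589 + 6.9·694 + 6.2·750 + 1.0·694 = 12488.6; the new element supplies 4346.8, so y = 4346.8/10.1 ≈ 430.38.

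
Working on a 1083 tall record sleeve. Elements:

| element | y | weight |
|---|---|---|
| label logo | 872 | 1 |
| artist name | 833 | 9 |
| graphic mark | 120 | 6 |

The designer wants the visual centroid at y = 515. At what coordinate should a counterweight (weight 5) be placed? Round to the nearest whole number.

With the counterweight, Σw becomes 1 + 9 + 6 + 5 = 21.
Along y: (9089 + 5·y) / 21 = 515 (existing moment 1·872 + 9·833 + 6·120 = 9089) ⇒ y = (10815 − 9089) / 5 ≈ 345.20.

y ≈ 345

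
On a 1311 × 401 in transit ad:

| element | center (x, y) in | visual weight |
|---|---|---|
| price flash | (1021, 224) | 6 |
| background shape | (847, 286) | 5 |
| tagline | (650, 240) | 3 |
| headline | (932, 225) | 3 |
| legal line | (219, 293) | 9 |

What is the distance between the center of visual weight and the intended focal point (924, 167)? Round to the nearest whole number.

Weights sum to 6 + 5 + 3 + 3 + 9 = 26.
x: (6·1021 + 5·847 + 3·650 + 3·932 + 9·219) / 26 = 17078 / 26 ≈ 656.85
y: (6·224 + 5·286 + 3·240 + 3·225 + 9·293) / 26 = 6806 / 26 ≈ 261.77
Relative to (924, 167): Δ = (-267.15, 94.77); |Δ| = √(-267.15² + 94.77²) ≈ 283.46.

≈ 283 in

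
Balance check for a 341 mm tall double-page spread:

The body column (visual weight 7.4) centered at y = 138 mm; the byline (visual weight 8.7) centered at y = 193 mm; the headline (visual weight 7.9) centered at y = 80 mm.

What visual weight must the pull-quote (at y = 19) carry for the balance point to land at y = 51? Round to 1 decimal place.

w ≈ 65.9

Existing Σw = 24.0 (7.4 + 8.7 + 7.9); existing moment 7.4·138 + 8.7·193 + 7.9·80 = 3332.3.
Balance at y = 51 requires (3332.3 + w·19) / (24.0 + w) = 51.
So w = (51·24.0 − 3332.3)/(19 − 51) = -2108.3/-32 ≈ 65.88.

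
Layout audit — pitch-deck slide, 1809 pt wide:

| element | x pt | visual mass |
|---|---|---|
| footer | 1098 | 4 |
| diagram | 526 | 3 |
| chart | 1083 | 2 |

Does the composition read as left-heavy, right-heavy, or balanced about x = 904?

Total weight = 4 + 3 + 2 = 9.
x-moment: 4·1098 + 3·526 + 2·1083 = 8136; centroid 8136/9 ≈ 904.00.
The centroid 904.00 matches the midline at 904, so the layout is balanced.

balanced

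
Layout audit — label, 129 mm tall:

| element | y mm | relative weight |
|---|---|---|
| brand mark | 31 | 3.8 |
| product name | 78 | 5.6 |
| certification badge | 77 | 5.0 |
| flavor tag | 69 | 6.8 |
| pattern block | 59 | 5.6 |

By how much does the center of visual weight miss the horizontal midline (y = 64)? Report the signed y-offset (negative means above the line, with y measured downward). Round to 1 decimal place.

Weights sum to 3.8 + 5.6 + 5.0 + 6.8 + 5.6 = 26.8.
y: (3.8·31 + 5.6·78 + 5.0·77 + 6.8·69 + 5.6·59) / 26.8 = 1739.2 / 26.8 ≈ 64.90
Against y = 64, that's 64.90 − 64 = 0.90.

≈ 0.9 mm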